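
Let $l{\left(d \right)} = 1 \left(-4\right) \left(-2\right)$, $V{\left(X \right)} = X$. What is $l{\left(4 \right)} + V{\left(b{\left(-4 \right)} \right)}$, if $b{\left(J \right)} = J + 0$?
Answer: $4$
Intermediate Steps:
$b{\left(J \right)} = J$
$l{\left(d \right)} = 8$ ($l{\left(d \right)} = \left(-4\right) \left(-2\right) = 8$)
$l{\left(4 \right)} + V{\left(b{\left(-4 \right)} \right)} = 8 - 4 = 4$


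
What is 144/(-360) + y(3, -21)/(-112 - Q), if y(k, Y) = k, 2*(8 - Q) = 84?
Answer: -57/130 ≈ -0.43846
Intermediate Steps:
Q = -34 (Q = 8 - 1/2*84 = 8 - 42 = -34)
144/(-360) + y(3, -21)/(-112 - Q) = 144/(-360) + 3/(-112 - 1*(-34)) = 144*(-1/360) + 3/(-112 + 34) = -2/5 + 3/(-78) = -2/5 + 3*(-1/78) = -2/5 - 1/26 = -57/130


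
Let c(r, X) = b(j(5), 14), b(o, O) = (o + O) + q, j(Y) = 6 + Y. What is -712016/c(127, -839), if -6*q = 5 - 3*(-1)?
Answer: -2136048/71 ≈ -30085.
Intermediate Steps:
q = -4/3 (q = -(5 - 3*(-1))/6 = -(5 + 3)/6 = -⅙*8 = -4/3 ≈ -1.3333)
b(o, O) = -4/3 + O + o (b(o, O) = (o + O) - 4/3 = (O + o) - 4/3 = -4/3 + O + o)
c(r, X) = 71/3 (c(r, X) = -4/3 + 14 + (6 + 5) = -4/3 + 14 + 11 = 71/3)
-712016/c(127, -839) = -712016/71/3 = -712016*3/71 = -2136048/71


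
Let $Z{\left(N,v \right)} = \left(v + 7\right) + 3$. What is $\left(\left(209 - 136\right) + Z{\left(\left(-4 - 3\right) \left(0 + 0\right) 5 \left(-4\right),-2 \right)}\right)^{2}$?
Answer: $6561$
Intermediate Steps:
$Z{\left(N,v \right)} = 10 + v$ ($Z{\left(N,v \right)} = \left(7 + v\right) + 3 = 10 + v$)
$\left(\left(209 - 136\right) + Z{\left(\left(-4 - 3\right) \left(0 + 0\right) 5 \left(-4\right),-2 \right)}\right)^{2} = \left(\left(209 - 136\right) + \left(10 - 2\right)\right)^{2} = \left(\left(209 - 136\right) + 8\right)^{2} = \left(73 + 8\right)^{2} = 81^{2} = 6561$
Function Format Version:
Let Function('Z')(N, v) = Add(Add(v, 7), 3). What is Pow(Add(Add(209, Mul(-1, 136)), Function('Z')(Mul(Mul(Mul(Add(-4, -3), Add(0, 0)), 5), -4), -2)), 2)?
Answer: 6561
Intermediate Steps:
Function('Z')(N, v) = Add(10, v) (Function('Z')(N, v) = Add(Add(7, v), 3) = Add(10, v))
Pow(Add(Add(209, Mul(-1, 136)), Function('Z')(Mul(Mul(Mul(Add(-4, -3), Add(0, 0)), 5), -4), -2)), 2) = Pow(Add(Add(209, Mul(-1, 136)), Add(10, -2)), 2) = Pow(Add(Add(209, -136), 8), 2) = Pow(Add(73, 8), 2) = Pow(81, 2) = 6561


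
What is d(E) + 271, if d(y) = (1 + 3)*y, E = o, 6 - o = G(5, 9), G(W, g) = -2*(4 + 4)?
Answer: 359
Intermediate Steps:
G(W, g) = -16 (G(W, g) = -2*8 = -16)
o = 22 (o = 6 - 1*(-16) = 6 + 16 = 22)
E = 22
d(y) = 4*y
d(E) + 271 = 4*22 + 271 = 88 + 271 = 359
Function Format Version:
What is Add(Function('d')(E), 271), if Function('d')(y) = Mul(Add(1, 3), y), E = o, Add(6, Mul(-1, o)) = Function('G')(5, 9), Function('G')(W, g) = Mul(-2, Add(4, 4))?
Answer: 359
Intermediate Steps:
Function('G')(W, g) = -16 (Function('G')(W, g) = Mul(-2, 8) = -16)
o = 22 (o = Add(6, Mul(-1, -16)) = Add(6, 16) = 22)
E = 22
Function('d')(y) = Mul(4, y)
Add(Function('d')(E), 271) = Add(Mul(4, 22), 271) = Add(88, 271) = 359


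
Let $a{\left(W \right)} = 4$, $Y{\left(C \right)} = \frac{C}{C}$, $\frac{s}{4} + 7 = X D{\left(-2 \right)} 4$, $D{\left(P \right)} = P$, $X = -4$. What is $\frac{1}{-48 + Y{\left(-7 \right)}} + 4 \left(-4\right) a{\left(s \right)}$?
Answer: $- \frac{3009}{47} \approx -64.021$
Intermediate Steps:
$s = 100$ ($s = -28 + 4 \left(-4\right) \left(-2\right) 4 = -28 + 4 \cdot 8 \cdot 4 = -28 + 4 \cdot 32 = -28 + 128 = 100$)
$Y{\left(C \right)} = 1$
$\frac{1}{-48 + Y{\left(-7 \right)}} + 4 \left(-4\right) a{\left(s \right)} = \frac{1}{-48 + 1} + 4 \left(-4\right) 4 = \frac{1}{-47} - 64 = - \frac{1}{47} - 64 = - \frac{3009}{47}$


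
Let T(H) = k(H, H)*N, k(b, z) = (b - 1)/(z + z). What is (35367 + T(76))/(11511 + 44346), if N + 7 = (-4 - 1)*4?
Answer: 1791253/2830088 ≈ 0.63293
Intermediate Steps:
k(b, z) = (-1 + b)/(2*z) (k(b, z) = (-1 + b)/((2*z)) = (-1 + b)*(1/(2*z)) = (-1 + b)/(2*z))
N = -27 (N = -7 + (-4 - 1)*4 = -7 - 5*4 = -7 - 20 = -27)
T(H) = -27*(-1 + H)/(2*H) (T(H) = ((-1 + H)/(2*H))*(-27) = -27*(-1 + H)/(2*H))
(35367 + T(76))/(11511 + 44346) = (35367 + (27/2)*(1 - 1*76)/76)/(11511 + 44346) = (35367 + (27/2)*(1/76)*(1 - 76))/55857 = (35367 + (27/2)*(1/76)*(-75))*(1/55857) = (35367 - 2025/152)*(1/55857) = (5373759/152)*(1/55857) = 1791253/2830088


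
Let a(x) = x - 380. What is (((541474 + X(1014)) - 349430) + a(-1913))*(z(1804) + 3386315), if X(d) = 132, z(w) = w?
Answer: 643346200077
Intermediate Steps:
a(x) = -380 + x
(((541474 + X(1014)) - 349430) + a(-1913))*(z(1804) + 3386315) = (((541474 + 132) - 349430) + (-380 - 1913))*(1804 + 3386315) = ((541606 - 349430) - 2293)*3388119 = (192176 - 2293)*3388119 = 189883*3388119 = 643346200077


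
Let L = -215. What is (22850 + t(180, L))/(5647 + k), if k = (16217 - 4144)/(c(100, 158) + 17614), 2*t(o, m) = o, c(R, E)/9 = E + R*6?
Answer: 112112368/27600433 ≈ 4.0620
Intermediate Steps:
c(R, E) = 9*E + 54*R (c(R, E) = 9*(E + R*6) = 9*(E + 6*R) = 9*E + 54*R)
t(o, m) = o/2
k = 12073/24436 (k = (16217 - 4144)/((9*158 + 54*100) + 17614) = 12073/((1422 + 5400) + 17614) = 12073/(6822 + 17614) = 12073/24436 ≈ 0.49407)
(22850 + t(180, L))/(5647 + k) = (22850 + (1/2)*180)/(5647 + 12073/24436) = (22850 + 90)/(138002165/24436) = 22940*(24436/138002165) = 112112368/27600433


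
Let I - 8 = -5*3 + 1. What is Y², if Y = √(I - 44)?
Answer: -50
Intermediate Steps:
I = -6 (I = 8 + (-5*3 + 1) = 8 + (-15 + 1) = 8 - 14 = -6)
Y = 5*I*√2 (Y = √(-6 - 44) = √(-50) = 5*I*√2 ≈ 7.0711*I)
Y² = (5*I*√2)² = -50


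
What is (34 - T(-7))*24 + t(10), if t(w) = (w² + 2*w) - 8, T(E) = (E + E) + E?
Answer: 1432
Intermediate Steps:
T(E) = 3*E (T(E) = 2*E + E = 3*E)
t(w) = -8 + w² + 2*w
(34 - T(-7))*24 + t(10) = (34 - 3*(-7))*24 + (-8 + 10² + 2*10) = (34 - 1*(-21))*24 + (-8 + 100 + 20) = (34 + 21)*24 + 112 = 55*24 + 112 = 1320 + 112 = 1432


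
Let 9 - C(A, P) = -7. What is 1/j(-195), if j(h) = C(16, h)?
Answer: 1/16 ≈ 0.062500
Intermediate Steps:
C(A, P) = 16 (C(A, P) = 9 - 1*(-7) = 9 + 7 = 16)
j(h) = 16
1/j(-195) = 1/16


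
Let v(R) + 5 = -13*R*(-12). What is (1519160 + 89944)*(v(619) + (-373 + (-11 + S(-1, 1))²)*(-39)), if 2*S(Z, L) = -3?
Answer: 168975631524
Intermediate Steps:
S(Z, L) = -3/2 (S(Z, L) = (½)*(-3) = -3/2)
v(R) = -5 + 156*R (v(R) = -5 - 13*R*(-12) = -5 + 156*R)
(1519160 + 89944)*(v(619) + (-373 + (-11 + S(-1, 1))²)*(-39)) = (1519160 + 89944)*((-5 + 156*619) + (-373 + (-11 - 3/2)²)*(-39)) = 1609104*((-5 + 96564) + (-373 + (-25/2)²)*(-39)) = 1609104*(96559 + (-373 + 625/4)*(-39)) = 1609104*(96559 - 867/4*(-39)) = 1609104*(96559 + 33813/4) = 1609104*(420049/4) = 168975631524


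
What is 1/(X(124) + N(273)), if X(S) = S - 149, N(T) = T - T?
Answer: -1/25 ≈ -0.040000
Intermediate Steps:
N(T) = 0
X(S) = -149 + S
1/(X(124) + N(273)) = 1/((-149 + 124) + 0) = 1/(-25 + 0) = 1/(-25) = -1/25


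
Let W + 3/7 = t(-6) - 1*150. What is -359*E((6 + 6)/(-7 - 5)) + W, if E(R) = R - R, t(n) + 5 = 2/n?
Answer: -3271/21 ≈ -155.76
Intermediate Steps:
t(n) = -5 + 2/n
E(R) = 0
W = -3271/21 (W = -3/7 + ((-5 + 2/(-6)) - 1*150) = -3/7 + ((-5 + 2*(-⅙)) - 150) = -3/7 + ((-5 - ⅓) - 150) = -3/7 + (-16/3 - 150) = -3/7 - 466/3 = -3271/21 ≈ -155.76)
-359*E((6 + 6)/(-7 - 5)) + W = -359*0 - 3271/21 = 0 - 3271/21 = -3271/21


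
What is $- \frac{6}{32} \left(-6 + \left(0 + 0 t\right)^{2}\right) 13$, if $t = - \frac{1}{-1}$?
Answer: $\frac{117}{8} \approx 14.625$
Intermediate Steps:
$t = 1$ ($t = \left(-1\right) \left(-1\right) = 1$)
$- \frac{6}{32} \left(-6 + \left(0 + 0 t\right)^{2}\right) 13 = - \frac{6}{32} \left(-6 + \left(0 + 0 \cdot 1\right)^{2}\right) 13 = \left(-6\right) \frac{1}{32} \left(-6 + \left(0 + 0\right)^{2}\right) 13 = - \frac{3 \left(-6 + 0^{2}\right)}{16} \cdot 13 = - \frac{3 \left(-6 + 0\right)}{16} \cdot 13 = \left(- \frac{3}{16}\right) \left(-6\right) 13 = \frac{9}{8} \cdot 13 = \frac{117}{8}$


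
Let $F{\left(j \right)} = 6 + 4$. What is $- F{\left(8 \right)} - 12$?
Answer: $-22$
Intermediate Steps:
$F{\left(j \right)} = 10$
$- F{\left(8 \right)} - 12 = \left(-1\right) 10 - 12 = -10 - 12 = -22$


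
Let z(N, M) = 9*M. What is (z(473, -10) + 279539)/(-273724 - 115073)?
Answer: -279449/388797 ≈ -0.71875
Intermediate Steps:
(z(473, -10) + 279539)/(-273724 - 115073) = (9*(-10) + 279539)/(-273724 - 115073) = (-90 + 279539)/(-388797) = 279449*(-1/388797) = -279449/388797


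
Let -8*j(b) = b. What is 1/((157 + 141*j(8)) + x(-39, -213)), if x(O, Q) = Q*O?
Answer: 1/8323 ≈ 0.00012015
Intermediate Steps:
x(O, Q) = O*Q
j(b) = -b/8
1/((157 + 141*j(8)) + x(-39, -213)) = 1/((157 + 141*(-⅛*8)) - 39*(-213)) = 1/((157 + 141*(-1)) + 8307) = 1/((157 - 141) + 8307) = 1/(16 + 8307) = 1/8323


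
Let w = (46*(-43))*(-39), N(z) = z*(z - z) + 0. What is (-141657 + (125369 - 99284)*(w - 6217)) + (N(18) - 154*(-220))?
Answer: 1849970848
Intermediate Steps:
N(z) = 0 (N(z) = z*0 + 0 = 0 + 0 = 0)
w = 77142 (w = -1978*(-39) = 77142)
(-141657 + (125369 - 99284)*(w - 6217)) + (N(18) - 154*(-220)) = (-141657 + (125369 - 99284)*(77142 - 6217)) + (0 - 154*(-220)) = (-141657 + 26085*70925) + (0 + 33880) = (-141657 + 1850078625) + 33880 = 1849936968 + 33880 = 1849970848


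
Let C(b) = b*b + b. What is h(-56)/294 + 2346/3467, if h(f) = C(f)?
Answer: 812006/72807 ≈ 11.153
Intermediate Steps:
C(b) = b + b² (C(b) = b² + b = b + b²)
h(f) = f*(1 + f)
h(-56)/294 + 2346/3467 = -56*(1 - 56)/294 + 2346/3467 = -56*(-55)*(1/294) + 2346*(1/3467) = 3080*(1/294) + 2346/3467 = 220/21 + 2346/3467 = 812006/72807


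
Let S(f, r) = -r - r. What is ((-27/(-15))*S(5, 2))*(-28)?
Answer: 1008/5 ≈ 201.60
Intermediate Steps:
S(f, r) = -2*r
((-27/(-15))*S(5, 2))*(-28) = ((-27/(-15))*(-2*2))*(-28) = (-27*(-1/15)*(-4))*(-28) = ((9/5)*(-4))*(-28) = -36/5*(-28) = 1008/5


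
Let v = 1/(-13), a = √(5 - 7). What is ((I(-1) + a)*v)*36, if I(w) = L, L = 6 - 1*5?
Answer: -36/13 - 36*I*√2/13 ≈ -2.7692 - 3.9163*I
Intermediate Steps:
L = 1 (L = 6 - 5 = 1)
I(w) = 1
a = I*√2 (a = √(-2) = I*√2 ≈ 1.4142*I)
v = -1/13 ≈ -0.076923
((I(-1) + a)*v)*36 = ((1 + I*√2)*(-1/13))*36 = (-1/13 - I*√2/13)*36 = -36/13 - 36*I*√2/13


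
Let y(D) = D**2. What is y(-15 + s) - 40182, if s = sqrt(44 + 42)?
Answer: -40182 + (15 - sqrt(86))**2 ≈ -40149.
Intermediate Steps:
s = sqrt(86) ≈ 9.2736
y(-15 + s) - 40182 = (-15 + sqrt(86))**2 - 40182 = -40182 + (-15 + sqrt(86))**2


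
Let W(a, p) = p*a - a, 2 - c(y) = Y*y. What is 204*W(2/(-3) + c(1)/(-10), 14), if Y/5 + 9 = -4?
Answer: -97682/5 ≈ -19536.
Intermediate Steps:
Y = -65 (Y = -45 + 5*(-4) = -45 - 20 = -65)
c(y) = 2 + 65*y (c(y) = 2 - (-65)*y = 2 + 65*y)
W(a, p) = -a + a*p (W(a, p) = a*p - a = -a + a*p)
204*W(2/(-3) + c(1)/(-10), 14) = 204*((2/(-3) + (2 + 65*1)/(-10))*(-1 + 14)) = 204*((2*(-⅓) + (2 + 65)*(-⅒))*13) = 204*((-⅔ + 67*(-⅒))*13) = 204*((-⅔ - 67/10)*13) = 204*(-221/30*13) = 204*(-2873/30) = -97682/5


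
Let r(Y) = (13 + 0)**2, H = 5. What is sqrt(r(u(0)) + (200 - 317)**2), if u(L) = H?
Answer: 13*sqrt(82) ≈ 117.72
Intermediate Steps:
u(L) = 5
r(Y) = 169 (r(Y) = 13**2 = 169)
sqrt(r(u(0)) + (200 - 317)**2) = sqrt(169 + (200 - 317)**2) = sqrt(169 + (-117)**2) = sqrt(169 + 13689) = sqrt(13858) = 13*sqrt(82)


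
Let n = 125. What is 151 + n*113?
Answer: 14276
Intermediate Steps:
151 + n*113 = 151 + 125*113 = 151 + 14125 = 14276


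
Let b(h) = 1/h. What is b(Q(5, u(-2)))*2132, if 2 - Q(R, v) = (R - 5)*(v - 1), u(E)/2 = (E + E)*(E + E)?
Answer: 1066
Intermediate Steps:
u(E) = 8*E² (u(E) = 2*((E + E)*(E + E)) = 2*((2*E)*(2*E)) = 2*(4*E²) = 8*E²)
Q(R, v) = 2 - (-1 + v)*(-5 + R) (Q(R, v) = 2 - (R - 5)*(v - 1) = 2 - (-5 + R)*(-1 + v) = 2 - (-1 + v)*(-5 + R))
b(h) = 1/h
b(Q(5, u(-2)))*2132 = 2132/(-3 + 5 + 5*(8*(-2)²) - 1*5*8*(-2)²) = 2132/(-3 + 5 + 5*(8*4) - 1*5*8*4) = 2132/(-3 + 5 + 5*32 - 1*5*32) = 2132/(-3 + 5 + 160 - 160) = 2132/2 = (½)*2132 = 1066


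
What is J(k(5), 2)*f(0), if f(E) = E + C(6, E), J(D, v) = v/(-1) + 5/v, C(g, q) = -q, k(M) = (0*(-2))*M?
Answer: 0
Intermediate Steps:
k(M) = 0 (k(M) = 0*M = 0)
J(D, v) = -v + 5/v (J(D, v) = v*(-1) + 5/v = -v + 5/v)
f(E) = 0 (f(E) = E - E = 0)
J(k(5), 2)*f(0) = (-1*2 + 5/2)*0 = (-2 + 5*(1/2))*0 = (-2 + 5/2)*0 = (1/2)*0 = 0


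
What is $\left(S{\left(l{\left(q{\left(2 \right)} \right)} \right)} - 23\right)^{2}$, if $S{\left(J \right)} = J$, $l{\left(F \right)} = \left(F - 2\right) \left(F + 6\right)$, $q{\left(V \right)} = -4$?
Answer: $1225$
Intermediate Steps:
$l{\left(F \right)} = \left(-2 + F\right) \left(6 + F\right)$
$\left(S{\left(l{\left(q{\left(2 \right)} \right)} \right)} - 23\right)^{2} = \left(\left(-12 + \left(-4\right)^{2} + 4 \left(-4\right)\right) - 23\right)^{2} = \left(\left(-12 + 16 - 16\right) - 23\right)^{2} = \left(-12 - 23\right)^{2} = \left(-35\right)^{2} = 1225$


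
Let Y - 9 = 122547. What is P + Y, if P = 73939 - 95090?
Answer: 101405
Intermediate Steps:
Y = 122556 (Y = 9 + 122547 = 122556)
P = -21151
P + Y = -21151 + 122556 = 101405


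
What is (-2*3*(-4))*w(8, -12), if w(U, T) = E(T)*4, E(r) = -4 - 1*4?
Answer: -768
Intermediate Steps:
E(r) = -8 (E(r) = -4 - 4 = -8)
w(U, T) = -32 (w(U, T) = -8*4 = -32)
(-2*3*(-4))*w(8, -12) = (-2*3*(-4))*(-32) = -6*(-4)*(-32) = 24*(-32) = -768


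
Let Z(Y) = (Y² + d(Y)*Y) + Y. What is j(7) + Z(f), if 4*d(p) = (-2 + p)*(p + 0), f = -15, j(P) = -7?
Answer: -3013/4 ≈ -753.25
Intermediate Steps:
d(p) = p*(-2 + p)/4 (d(p) = ((-2 + p)*(p + 0))/4 = ((-2 + p)*p)/4 = (p*(-2 + p))/4 = p*(-2 + p)/4)
Z(Y) = Y + Y² + Y²*(-2 + Y)/4 (Z(Y) = (Y² + (Y*(-2 + Y)/4)*Y) + Y = (Y² + Y²*(-2 + Y)/4) + Y = Y + Y² + Y²*(-2 + Y)/4)
j(7) + Z(f) = -7 + (¼)*(-15)*(4 + (-15)² + 2*(-15)) = -7 + (¼)*(-15)*(4 + 225 - 30) = -7 + (¼)*(-15)*199 = -7 - 2985/4 = -3013/4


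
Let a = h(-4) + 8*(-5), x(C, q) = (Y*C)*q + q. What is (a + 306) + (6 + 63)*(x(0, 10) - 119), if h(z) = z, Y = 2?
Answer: -7259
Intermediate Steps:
x(C, q) = q + 2*C*q (x(C, q) = (2*C)*q + q = 2*C*q + q = q + 2*C*q)
a = -44 (a = -4 + 8*(-5) = -4 - 40 = -44)
(a + 306) + (6 + 63)*(x(0, 10) - 119) = (-44 + 306) + (6 + 63)*(10*(1 + 2*0) - 119) = 262 + 69*(10*(1 + 0) - 119) = 262 + 69*(10*1 - 119) = 262 + 69*(10 - 119) = 262 + 69*(-109) = 262 - 7521 = -7259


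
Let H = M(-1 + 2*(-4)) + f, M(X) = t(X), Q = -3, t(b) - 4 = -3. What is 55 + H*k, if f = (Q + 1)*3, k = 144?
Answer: -665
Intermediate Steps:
t(b) = 1 (t(b) = 4 - 3 = 1)
M(X) = 1
f = -6 (f = (-3 + 1)*3 = -2*3 = -6)
H = -5 (H = 1 - 6 = -5)
55 + H*k = 55 - 5*144 = 55 - 720 = -665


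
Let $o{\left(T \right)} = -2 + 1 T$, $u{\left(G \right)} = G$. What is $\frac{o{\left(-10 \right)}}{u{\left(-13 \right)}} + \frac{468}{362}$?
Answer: $\frac{5214}{2353} \approx 2.2159$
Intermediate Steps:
$o{\left(T \right)} = -2 + T$
$\frac{o{\left(-10 \right)}}{u{\left(-13 \right)}} + \frac{468}{362} = \frac{-2 - 10}{-13} + \frac{468}{362} = \left(-12\right) \left(- \frac{1}{13}\right) + 468 \cdot \frac{1}{362} = \frac{12}{13} + \frac{234}{181} = \frac{5214}{2353}$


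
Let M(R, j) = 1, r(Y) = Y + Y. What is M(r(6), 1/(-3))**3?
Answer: 1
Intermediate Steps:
r(Y) = 2*Y
M(r(6), 1/(-3))**3 = 1**3 = 1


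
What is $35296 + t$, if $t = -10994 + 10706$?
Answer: $35008$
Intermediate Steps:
$t = -288$
$35296 + t = 35296 - 288 = 35008$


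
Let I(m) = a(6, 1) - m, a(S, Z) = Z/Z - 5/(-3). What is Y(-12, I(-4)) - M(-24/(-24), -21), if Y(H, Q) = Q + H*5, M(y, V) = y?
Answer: -163/3 ≈ -54.333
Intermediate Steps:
a(S, Z) = 8/3 (a(S, Z) = 1 - 5*(-⅓) = 1 + 5/3 = 8/3)
I(m) = 8/3 - m
Y(H, Q) = Q + 5*H
Y(-12, I(-4)) - M(-24/(-24), -21) = ((8/3 - 1*(-4)) + 5*(-12)) - (-24)/(-24) = ((8/3 + 4) - 60) - (-24)*(-1)/24 = (20/3 - 60) - 1*1 = -160/3 - 1 = -163/3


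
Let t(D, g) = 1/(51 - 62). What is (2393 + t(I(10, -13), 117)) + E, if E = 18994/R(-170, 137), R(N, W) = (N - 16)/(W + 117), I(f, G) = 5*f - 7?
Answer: -24086672/1023 ≈ -23545.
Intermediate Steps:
I(f, G) = -7 + 5*f
R(N, W) = (-16 + N)/(117 + W)
t(D, g) = -1/11 (t(D, g) = 1/(-11) = -1/11)
E = -2412238/93 (E = 18994/(((-16 - 170)/(117 + 137))) = 18994/((-186/254)) = 18994/(((1/254)*(-186))) = 18994/(-93/127) = 18994*(-127/93) = -2412238/93 ≈ -25938.)
(2393 + t(I(10, -13), 117)) + E = (2393 - 1/11) - 2412238/93 = 26322/11 - 2412238/93 = -24086672/1023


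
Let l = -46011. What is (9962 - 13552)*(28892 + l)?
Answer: 61457210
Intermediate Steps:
(9962 - 13552)*(28892 + l) = (9962 - 13552)*(28892 - 46011) = -3590*(-17119) = 61457210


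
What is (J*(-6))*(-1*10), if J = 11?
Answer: 660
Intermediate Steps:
(J*(-6))*(-1*10) = (11*(-6))*(-1*10) = -66*(-10) = 660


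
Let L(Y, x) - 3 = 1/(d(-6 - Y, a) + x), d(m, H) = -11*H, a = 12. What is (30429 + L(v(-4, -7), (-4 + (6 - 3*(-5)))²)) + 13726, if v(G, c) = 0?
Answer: 6932807/157 ≈ 44158.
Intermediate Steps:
L(Y, x) = 3 + 1/(-132 + x) (L(Y, x) = 3 + 1/(-11*12 + x) = 3 + 1/(-132 + x))
(30429 + L(v(-4, -7), (-4 + (6 - 3*(-5)))²)) + 13726 = (30429 + (-395 + 3*(-4 + (6 - 3*(-5)))²)/(-132 + (-4 + (6 - 3*(-5)))²)) + 13726 = (30429 + (-395 + 3*(-4 + (6 + 15))²)/(-132 + (-4 + (6 + 15))²)) + 13726 = (30429 + (-395 + 3*(-4 + 21)²)/(-132 + (-4 + 21)²)) + 13726 = (30429 + (-395 + 3*17²)/(-132 + 17²)) + 13726 = (30429 + (-395 + 3*289)/(-132 + 289)) + 13726 = (30429 + (-395 + 867)/157) + 13726 = (30429 + (1/157)*472) + 13726 = (30429 + 472/157) + 13726 = 4777825/157 + 13726 = 6932807/157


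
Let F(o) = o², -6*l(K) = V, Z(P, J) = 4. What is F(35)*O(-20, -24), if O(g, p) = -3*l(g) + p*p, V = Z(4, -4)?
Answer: 708050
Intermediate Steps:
V = 4
l(K) = -⅔ (l(K) = -⅙*4 = -⅔)
O(g, p) = 2 + p² (O(g, p) = -3*(-⅔) + p*p = 2 + p²)
F(35)*O(-20, -24) = 35²*(2 + (-24)²) = 1225*(2 + 576) = 1225*578 = 708050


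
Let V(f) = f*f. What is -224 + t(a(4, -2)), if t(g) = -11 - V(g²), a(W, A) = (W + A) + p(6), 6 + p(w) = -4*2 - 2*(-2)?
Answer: -4331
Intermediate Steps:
p(w) = -10 (p(w) = -6 + (-4*2 - 2*(-2)) = -6 + (-8 + 4) = -6 - 4 = -10)
V(f) = f²
a(W, A) = -10 + A + W (a(W, A) = (W + A) - 10 = (A + W) - 10 = -10 + A + W)
t(g) = -11 - g⁴ (t(g) = -11 - (g²)² = -11 - g⁴)
-224 + t(a(4, -2)) = -224 + (-11 - (-10 - 2 + 4)⁴) = -224 + (-11 - 1*(-8)⁴) = -224 + (-11 - 1*4096) = -224 + (-11 - 4096) = -224 - 4107 = -4331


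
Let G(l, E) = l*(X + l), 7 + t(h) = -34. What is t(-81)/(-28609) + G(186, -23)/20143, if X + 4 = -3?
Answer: 953333909/576271087 ≈ 1.6543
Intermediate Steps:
X = -7 (X = -4 - 3 = -7)
t(h) = -41 (t(h) = -7 - 34 = -41)
G(l, E) = l*(-7 + l)
t(-81)/(-28609) + G(186, -23)/20143 = -41/(-28609) + (186*(-7 + 186))/20143 = -41*(-1/28609) + (186*179)*(1/20143) = 41/28609 + 33294*(1/20143) = 41/28609 + 33294/20143 = 953333909/576271087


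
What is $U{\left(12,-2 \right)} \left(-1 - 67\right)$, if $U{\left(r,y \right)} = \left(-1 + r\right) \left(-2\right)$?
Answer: $1496$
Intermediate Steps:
$U{\left(r,y \right)} = 2 - 2 r$
$U{\left(12,-2 \right)} \left(-1 - 67\right) = \left(2 - 24\right) \left(-1 - 67\right) = \left(2 - 24\right) \left(-68\right) = \left(-22\right) \left(-68\right) = 1496$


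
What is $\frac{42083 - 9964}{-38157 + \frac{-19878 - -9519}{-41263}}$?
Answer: $- \frac{1325326297}{1574461932} \approx -0.84176$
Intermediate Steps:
$\frac{42083 - 9964}{-38157 + \frac{-19878 - -9519}{-41263}} = \frac{32119}{-38157 + \left(-19878 + 9519\right) \left(- \frac{1}{41263}\right)} = \frac{32119}{-38157 - - \frac{10359}{41263}} = \frac{32119}{-38157 + \frac{10359}{41263}} = \frac{32119}{- \frac{1574461932}{41263}} = 32119 \left(- \frac{41263}{1574461932}\right) = - \frac{1325326297}{1574461932}$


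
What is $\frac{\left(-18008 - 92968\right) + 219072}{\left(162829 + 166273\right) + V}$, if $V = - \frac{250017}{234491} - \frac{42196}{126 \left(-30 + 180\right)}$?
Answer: $\frac{8554794458400}{26045105695469} \approx 0.32846$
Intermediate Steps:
$V = - \frac{522139412}{158281425}$ ($V = \left(-250017\right) \frac{1}{234491} - \frac{42196}{126 \cdot 150} = - \frac{250017}{234491} - \frac{42196}{18900} = - \frac{250017}{234491} - \frac{1507}{675} = - \frac{522139412}{158281425} \approx -3.2988$)
$\frac{\left(-18008 - 92968\right) + 219072}{\left(162829 + 166273\right) + V} = \frac{\left(-18008 - 92968\right) + 219072}{\left(162829 + 166273\right) - \frac{522139412}{158281425}} = \frac{\left(-18008 - 92968\right) + 219072}{329102 - \frac{522139412}{158281425}} = \frac{-110976 + 219072}{\frac{52090211390938}{158281425}} = 108096 \cdot \frac{158281425}{52090211390938} = \frac{8554794458400}{26045105695469}$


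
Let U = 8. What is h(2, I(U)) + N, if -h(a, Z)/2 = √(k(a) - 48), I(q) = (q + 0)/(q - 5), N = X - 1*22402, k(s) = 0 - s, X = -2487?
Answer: -24889 - 10*I*√2 ≈ -24889.0 - 14.142*I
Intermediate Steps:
k(s) = -s
N = -24889 (N = -2487 - 1*22402 = -2487 - 22402 = -24889)
I(q) = q/(-5 + q)
h(a, Z) = -2*√(-48 - a) (h(a, Z) = -2*√(-a - 48) = -2*√(-48 - a))
h(2, I(U)) + N = -2*√(-48 - 1*2) - 24889 = -2*√(-48 - 2) - 24889 = -10*I*√2 - 24889 = -24889 - 10*I*√2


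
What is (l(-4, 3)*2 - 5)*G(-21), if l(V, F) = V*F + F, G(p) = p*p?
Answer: -10143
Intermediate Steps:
G(p) = p²
l(V, F) = F + F*V (l(V, F) = F*V + F = F + F*V)
(l(-4, 3)*2 - 5)*G(-21) = ((3*(1 - 4))*2 - 5)*(-21)² = ((3*(-3))*2 - 5)*441 = (-9*2 - 5)*441 = (-18 - 5)*441 = -23*441 = -10143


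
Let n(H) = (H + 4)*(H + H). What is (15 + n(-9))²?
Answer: 11025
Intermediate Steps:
n(H) = 2*H*(4 + H) (n(H) = (4 + H)*(2*H) = 2*H*(4 + H))
(15 + n(-9))² = (15 + 2*(-9)*(4 - 9))² = (15 + 2*(-9)*(-5))² = (15 + 90)² = 105² = 11025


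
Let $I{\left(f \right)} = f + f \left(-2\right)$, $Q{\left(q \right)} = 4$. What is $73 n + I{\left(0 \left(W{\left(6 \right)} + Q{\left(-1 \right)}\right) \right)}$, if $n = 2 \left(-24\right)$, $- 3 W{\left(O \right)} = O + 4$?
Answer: $-3504$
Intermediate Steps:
$W{\left(O \right)} = - \frac{4}{3} - \frac{O}{3}$ ($W{\left(O \right)} = - \frac{O + 4}{3} = - \frac{4 + O}{3} = - \frac{4}{3} - \frac{O}{3}$)
$I{\left(f \right)} = - f$ ($I{\left(f \right)} = f - 2 f = - f$)
$n = -48$
$73 n + I{\left(0 \left(W{\left(6 \right)} + Q{\left(-1 \right)}\right) \right)} = 73 \left(-48\right) - 0 \left(\left(- \frac{4}{3} - 2\right) + 4\right) = -3504 - 0 \left(\left(- \frac{4}{3} - 2\right) + 4\right) = -3504 - 0 \left(- \frac{10}{3} + 4\right) = -3504 - 0 \cdot \frac{2}{3} = -3504 - 0 = -3504 + 0 = -3504$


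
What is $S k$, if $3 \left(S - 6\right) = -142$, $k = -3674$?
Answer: $\frac{455576}{3} \approx 1.5186 \cdot 10^{5}$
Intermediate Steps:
$S = - \frac{124}{3}$ ($S = 6 + \frac{1}{3} \left(-142\right) = 6 - \frac{142}{3} = - \frac{124}{3} \approx -41.333$)
$S k = \left(- \frac{124}{3}\right) \left(-3674\right) = \frac{455576}{3}$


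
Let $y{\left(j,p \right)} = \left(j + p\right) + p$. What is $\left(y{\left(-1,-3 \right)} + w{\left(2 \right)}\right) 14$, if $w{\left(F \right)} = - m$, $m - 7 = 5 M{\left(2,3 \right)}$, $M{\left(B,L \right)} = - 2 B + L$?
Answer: $-126$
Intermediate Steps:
$y{\left(j,p \right)} = j + 2 p$
$M{\left(B,L \right)} = L - 2 B$
$m = 2$ ($m = 7 + 5 \left(3 - 4\right) = 7 + 5 \left(-1\right) = 7 - 5 = 2$)
$w{\left(F \right)} = -2$ ($w{\left(F \right)} = \left(-1\right) 2 = -2$)
$\left(y{\left(-1,-3 \right)} + w{\left(2 \right)}\right) 14 = \left(\left(-1 + 2 \left(-3\right)\right) - 2\right) 14 = \left(\left(-1 - 6\right) - 2\right) 14 = \left(-7 - 2\right) 14 = \left(-9\right) 14 = -126$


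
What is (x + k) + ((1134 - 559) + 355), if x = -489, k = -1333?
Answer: -892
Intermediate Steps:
(x + k) + ((1134 - 559) + 355) = (-489 - 1333) + ((1134 - 559) + 355) = -1822 + (575 + 355) = -1822 + 930 = -892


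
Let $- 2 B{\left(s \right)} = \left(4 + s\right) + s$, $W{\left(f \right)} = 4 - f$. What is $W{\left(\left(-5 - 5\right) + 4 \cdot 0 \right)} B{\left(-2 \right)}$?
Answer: $0$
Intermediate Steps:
$B{\left(s \right)} = -2 - s$ ($B{\left(s \right)} = - \frac{\left(4 + s\right) + s}{2} = - \frac{4 + 2 s}{2} = -2 - s$)
$W{\left(\left(-5 - 5\right) + 4 \cdot 0 \right)} B{\left(-2 \right)} = \left(4 - \left(\left(-5 - 5\right) + 4 \cdot 0\right)\right) \left(-2 - -2\right) = \left(4 - \left(\left(-5 - 5\right) + 0\right)\right) \left(-2 + 2\right) = \left(4 - \left(-10 + 0\right)\right) 0 = \left(4 - -10\right) 0 = \left(4 + 10\right) 0 = 14 \cdot 0 = 0$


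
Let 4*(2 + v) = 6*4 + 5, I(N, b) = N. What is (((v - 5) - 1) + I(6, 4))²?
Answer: 441/16 ≈ 27.563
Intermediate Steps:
v = 21/4 (v = -2 + (6*4 + 5)/4 = -2 + (24 + 5)/4 = -2 + (¼)*29 = -2 + 29/4 = 21/4 ≈ 5.2500)
(((v - 5) - 1) + I(6, 4))² = (((21/4 - 5) - 1) + 6)² = ((¼ - 1) + 6)² = (-¾ + 6)² = (21/4)² = 441/16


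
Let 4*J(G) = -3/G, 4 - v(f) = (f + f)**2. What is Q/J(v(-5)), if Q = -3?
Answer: -384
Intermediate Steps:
v(f) = 4 - 4*f**2 (v(f) = 4 - (f + f)**2 = 4 - (2*f)**2 = 4 - 4*f**2)
J(G) = -3/(4*G) (J(G) = (-3/G)/4 = -3/(4*G))
Q/J(v(-5)) = -3/((-3/(4*(4 - 4*(-5)**2)))) = -3/((-3/(4*(4 - 4*25)))) = -3/((-3/(4*(4 - 100)))) = -3/((-3/4/(-96))) = -3/((-3/4*(-1/96))) = -3/1/128 = -3*128 = -384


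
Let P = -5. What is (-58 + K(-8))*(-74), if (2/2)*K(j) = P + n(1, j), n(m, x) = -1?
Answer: 4736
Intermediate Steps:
K(j) = -6 (K(j) = -5 - 1 = -6)
(-58 + K(-8))*(-74) = (-58 - 6)*(-74) = -64*(-74) = 4736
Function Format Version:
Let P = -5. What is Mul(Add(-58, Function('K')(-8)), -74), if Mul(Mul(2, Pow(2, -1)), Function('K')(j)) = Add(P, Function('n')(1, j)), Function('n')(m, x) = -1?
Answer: 4736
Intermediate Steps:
Function('K')(j) = -6 (Function('K')(j) = Add(-5, -1) = -6)
Mul(Add(-58, Function('K')(-8)), -74) = Mul(Add(-58, -6), -74) = Mul(-64, -74) = 4736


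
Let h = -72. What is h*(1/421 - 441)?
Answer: 13367520/421 ≈ 31752.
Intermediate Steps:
h*(1/421 - 441) = -72*(1/421 - 441) = -72*(-185660/421) = 13367520/421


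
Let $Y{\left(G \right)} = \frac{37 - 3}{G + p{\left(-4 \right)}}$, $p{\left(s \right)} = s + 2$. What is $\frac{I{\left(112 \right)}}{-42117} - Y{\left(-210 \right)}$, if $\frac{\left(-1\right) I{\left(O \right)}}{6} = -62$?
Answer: $\frac{225519}{1488134} \approx 0.15154$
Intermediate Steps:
$I{\left(O \right)} = 372$ ($I{\left(O \right)} = \left(-6\right) \left(-62\right) = 372$)
$p{\left(s \right)} = 2 + s$
$Y{\left(G \right)} = \frac{34}{-2 + G}$ ($Y{\left(G \right)} = \frac{37 - 3}{G + \left(2 - 4\right)} = \frac{34}{G - 2} = \frac{34}{-2 + G}$)
$\frac{I{\left(112 \right)}}{-42117} - Y{\left(-210 \right)} = \frac{372}{-42117} - \frac{34}{-2 - 210} = 372 \left(- \frac{1}{42117}\right) - \frac{34}{-212} = - \frac{124}{14039} - 34 \left(- \frac{1}{212}\right) = - \frac{124}{14039} - - \frac{17}{106} = - \frac{124}{14039} + \frac{17}{106} = \frac{225519}{1488134}$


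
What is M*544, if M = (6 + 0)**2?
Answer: 19584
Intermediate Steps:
M = 36 (M = 6**2 = 36)
M*544 = 36*544 = 19584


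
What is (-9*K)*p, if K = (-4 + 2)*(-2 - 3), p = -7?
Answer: 630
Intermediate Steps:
K = 10 (K = -2*(-5) = 10)
(-9*K)*p = -9*10*(-7) = -90*(-7) = 630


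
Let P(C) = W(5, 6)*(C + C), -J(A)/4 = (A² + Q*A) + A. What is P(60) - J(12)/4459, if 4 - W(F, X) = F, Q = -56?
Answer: -537144/4459 ≈ -120.46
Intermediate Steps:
W(F, X) = 4 - F
J(A) = -4*A² + 220*A (J(A) = -4*((A² - 56*A) + A) = -4*(A² - 55*A) = -4*A² + 220*A)
P(C) = -2*C (P(C) = (4 - 1*5)*(C + C) = (4 - 5)*(2*C) = -2*C)
P(60) - J(12)/4459 = -2*60 - 4*12*(55 - 1*12)/4459 = -120 - 4*12*(55 - 12)/4459 = -120 - 4*12*43/4459 = -120 - 2064/4459 = -537144/4459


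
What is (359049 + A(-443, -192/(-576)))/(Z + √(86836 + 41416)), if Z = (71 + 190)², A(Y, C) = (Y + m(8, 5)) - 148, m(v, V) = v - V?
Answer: 24418721781/4640342389 - 716922*√32063/4640342389 ≈ 5.2346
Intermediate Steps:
A(Y, C) = -145 + Y (A(Y, C) = (Y + (8 - 1*5)) - 148 = (Y + (8 - 5)) - 148 = (Y + 3) - 148 = (3 + Y) - 148 = -145 + Y)
Z = 68121 (Z = 261² = 68121)
(359049 + A(-443, -192/(-576)))/(Z + √(86836 + 41416)) = (359049 + (-145 - 443))/(68121 + √(86836 + 41416)) = (359049 - 588)/(68121 + √128252) = 358461/(68121 + 2*√32063)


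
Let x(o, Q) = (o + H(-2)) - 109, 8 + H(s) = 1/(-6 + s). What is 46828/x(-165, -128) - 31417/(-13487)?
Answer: -4981645719/30440159 ≈ -163.65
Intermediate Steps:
H(s) = -8 + 1/(-6 + s)
x(o, Q) = -937/8 + o (x(o, Q) = (o + (49 - 8*(-2))/(-6 - 2)) - 109 = (o + (49 + 16)/(-8)) - 109 = (o - ⅛*65) - 109 = (o - 65/8) - 109 = (-65/8 + o) - 109 = -937/8 + o)
46828/x(-165, -128) - 31417/(-13487) = 46828/(-937/8 - 165) - 31417/(-13487) = 46828/(-2257/8) - 31417*(-1/13487) = 46828*(-8/2257) + 31417/13487 = -374624/2257 + 31417/13487 = -4981645719/30440159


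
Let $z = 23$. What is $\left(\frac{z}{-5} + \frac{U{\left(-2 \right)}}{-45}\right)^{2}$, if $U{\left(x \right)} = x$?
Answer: $\frac{1681}{81} \approx 20.753$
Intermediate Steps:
$\left(\frac{z}{-5} + \frac{U{\left(-2 \right)}}{-45}\right)^{2} = \left(\frac{23}{-5} - \frac{2}{-45}\right)^{2} = \left(23 \left(- \frac{1}{5}\right) - - \frac{2}{45}\right)^{2} = \left(- \frac{23}{5} + \frac{2}{45}\right)^{2} = \left(- \frac{41}{9}\right)^{2} = \frac{1681}{81}$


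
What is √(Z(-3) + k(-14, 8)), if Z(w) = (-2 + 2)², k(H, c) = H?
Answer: I*√14 ≈ 3.7417*I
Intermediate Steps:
Z(w) = 0 (Z(w) = 0² = 0)
√(Z(-3) + k(-14, 8)) = √(0 - 14) = √(-14) = I*√14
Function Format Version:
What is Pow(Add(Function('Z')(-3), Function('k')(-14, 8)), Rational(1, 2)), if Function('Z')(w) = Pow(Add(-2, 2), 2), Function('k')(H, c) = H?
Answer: Mul(I, Pow(14, Rational(1, 2))) ≈ Mul(3.7417, I)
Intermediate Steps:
Function('Z')(w) = 0 (Function('Z')(w) = Pow(0, 2) = 0)
Pow(Add(Function('Z')(-3), Function('k')(-14, 8)), Rational(1, 2)) = Pow(Add(0, -14), Rational(1, 2)) = Pow(-14, Rational(1, 2)) = Mul(I, Pow(14, Rational(1, 2)))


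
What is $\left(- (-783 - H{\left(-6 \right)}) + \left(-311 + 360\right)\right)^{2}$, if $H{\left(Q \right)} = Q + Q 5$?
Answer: $633616$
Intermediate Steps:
$H{\left(Q \right)} = 6 Q$ ($H{\left(Q \right)} = Q + 5 Q = 6 Q$)
$\left(- (-783 - H{\left(-6 \right)}) + \left(-311 + 360\right)\right)^{2} = \left(- (-783 - 6 \left(-6\right)) + \left(-311 + 360\right)\right)^{2} = \left(- (-783 - -36) + 49\right)^{2} = \left(- (-783 + 36) + 49\right)^{2} = \left(\left(-1\right) \left(-747\right) + 49\right)^{2} = \left(747 + 49\right)^{2} = 796^{2} = 633616$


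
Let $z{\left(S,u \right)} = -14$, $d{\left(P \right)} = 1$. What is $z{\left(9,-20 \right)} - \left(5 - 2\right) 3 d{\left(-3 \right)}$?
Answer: $-23$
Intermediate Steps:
$z{\left(9,-20 \right)} - \left(5 - 2\right) 3 d{\left(-3 \right)} = -14 - \left(5 - 2\right) 3 \cdot 1 = -14 - 3 \cdot 3 \cdot 1 = -14 - 9 \cdot 1 = -14 - 9 = -23$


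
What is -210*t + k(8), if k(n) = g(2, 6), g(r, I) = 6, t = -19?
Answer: 3996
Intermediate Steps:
k(n) = 6
-210*t + k(8) = -210*(-19) + 6 = -42*(-95) + 6 = 3990 + 6 = 3996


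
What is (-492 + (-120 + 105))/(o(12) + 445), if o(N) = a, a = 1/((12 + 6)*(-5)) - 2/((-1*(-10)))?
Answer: -45630/40031 ≈ -1.1399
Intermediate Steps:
a = -19/90 (a = -⅕/18 - 2/10 = (1/18)*(-⅕) - 2*⅒ = -1/90 - ⅕ = -19/90 ≈ -0.21111)
o(N) = -19/90
(-492 + (-120 + 105))/(o(12) + 445) = (-492 + (-120 + 105))/(-19/90 + 445) = (-492 - 15)/(40031/90) = -507*90/40031 = -45630/40031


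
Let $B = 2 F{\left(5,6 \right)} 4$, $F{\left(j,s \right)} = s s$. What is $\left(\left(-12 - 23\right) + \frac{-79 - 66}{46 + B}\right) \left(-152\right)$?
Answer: $\frac{899460}{167} \approx 5386.0$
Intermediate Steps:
$F{\left(j,s \right)} = s^{2}$
$B = 288$ ($B = 2 \cdot 6^{2} \cdot 4 = 2 \cdot 36 \cdot 4 = 72 \cdot 4 = 288$)
$\left(\left(-12 - 23\right) + \frac{-79 - 66}{46 + B}\right) \left(-152\right) = \left(\left(-12 - 23\right) + \frac{-79 - 66}{46 + 288}\right) \left(-152\right) = \left(\left(-12 - 23\right) - \frac{145}{334}\right) \left(-152\right) = \left(-35 - \frac{145}{334}\right) \left(-152\right) = \left(- \frac{11835}{334}\right) \left(-152\right) = \frac{899460}{167}$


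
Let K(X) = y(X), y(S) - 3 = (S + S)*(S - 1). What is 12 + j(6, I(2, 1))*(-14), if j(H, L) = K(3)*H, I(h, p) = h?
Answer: -1248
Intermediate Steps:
y(S) = 3 + 2*S*(-1 + S) (y(S) = 3 + (S + S)*(S - 1) = 3 + (2*S)*(-1 + S) = 3 + 2*S*(-1 + S))
K(X) = 3 - 2*X + 2*X²
j(H, L) = 15*H (j(H, L) = (3 - 2*3 + 2*3²)*H = (3 - 6 + 2*9)*H = (3 - 6 + 18)*H = 15*H)
12 + j(6, I(2, 1))*(-14) = 12 + (15*6)*(-14) = 12 + 90*(-14) = 12 - 1260 = -1248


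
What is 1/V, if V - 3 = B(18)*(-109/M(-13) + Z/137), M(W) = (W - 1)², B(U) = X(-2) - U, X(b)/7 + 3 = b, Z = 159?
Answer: -26852/779687 ≈ -0.034439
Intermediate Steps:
X(b) = -21 + 7*b
B(U) = -35 - U (B(U) = (-21 + 7*(-2)) - U = (-21 - 14) - U = -35 - U)
M(W) = (-1 + W)²
V = -779687/26852 (V = 3 + (-35 - 1*18)*(-109/(-1 - 13)² + 159/137) = 3 + (-35 - 18)*(-109/((-14)²) + 159*(1/137)) = 3 - 53*(-109/196 + 159/137) = 3 - 53*16231/26852 = 3 - 860243/26852 = -779687/26852 ≈ -29.036)
1/V = 1/(-779687/26852) = -26852/779687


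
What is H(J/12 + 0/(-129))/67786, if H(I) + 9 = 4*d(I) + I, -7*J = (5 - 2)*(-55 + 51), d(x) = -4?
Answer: -87/237251 ≈ -0.00036670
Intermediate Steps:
J = 12/7 (J = -(5 - 2)*(-55 + 51)/7 = -3*(-4)/7 = -⅐*(-12) = 12/7 ≈ 1.7143)
H(I) = -25 + I (H(I) = -9 + (4*(-4) + I) = -9 + (-16 + I) = -25 + I)
H(J/12 + 0/(-129))/67786 = (-25 + ((12/7)/12 + 0/(-129)))/67786 = (-25 + ((12/7)*(1/12) + 0*(-1/129)))*(1/67786) = (-25 + (⅐ + 0))*(1/67786) = (-25 + ⅐)*(1/67786) = -174/7*1/67786 = -87/237251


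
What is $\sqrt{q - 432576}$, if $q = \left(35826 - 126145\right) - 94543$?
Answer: $i \sqrt{617438} \approx 785.77 i$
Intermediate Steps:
$q = -184862$ ($q = -90319 - 94543 = -184862$)
$\sqrt{q - 432576} = \sqrt{-184862 - 432576} = \sqrt{-617438} = i \sqrt{617438}$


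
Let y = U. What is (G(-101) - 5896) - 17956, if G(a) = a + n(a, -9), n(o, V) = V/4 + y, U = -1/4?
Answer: -47911/2 ≈ -23956.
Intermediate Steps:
U = -1/4 (U = -1*1/4 = -1/4 ≈ -0.25000)
y = -1/4 ≈ -0.25000
n(o, V) = -1/4 + V/4 (n(o, V) = V/4 - 1/4 = -1/4 + V/4)
G(a) = -5/2 + a (G(a) = a + (-1/4 + (1/4)*(-9)) = a + (-1/4 - 9/4) = a - 5/2 = -5/2 + a)
(G(-101) - 5896) - 17956 = ((-5/2 - 101) - 5896) - 17956 = (-207/2 - 5896) - 17956 = -11999/2 - 17956 = -47911/2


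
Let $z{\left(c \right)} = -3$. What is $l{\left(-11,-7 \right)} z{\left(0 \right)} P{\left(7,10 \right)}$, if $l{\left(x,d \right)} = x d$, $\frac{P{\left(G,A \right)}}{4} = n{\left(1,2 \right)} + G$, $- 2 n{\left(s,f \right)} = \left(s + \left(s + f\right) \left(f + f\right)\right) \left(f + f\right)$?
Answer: $17556$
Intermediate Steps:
$n{\left(s,f \right)} = - f \left(s + 2 f \left(f + s\right)\right)$ ($n{\left(s,f \right)} = - \frac{\left(s + \left(s + f\right) \left(f + f\right)\right) \left(f + f\right)}{2} = - \frac{\left(s + \left(f + s\right) 2 f\right) 2 f}{2} = - \frac{\left(s + 2 f \left(f + s\right)\right) 2 f}{2} = - \frac{2 f \left(s + 2 f \left(f + s\right)\right)}{2} = - f \left(s + 2 f \left(f + s\right)\right)$)
$P{\left(G,A \right)} = -104 + 4 G$ ($P{\left(G,A \right)} = 4 \left(\left(-1\right) 2 \left(1 + 2 \cdot 2^{2} + 2 \cdot 2 \cdot 1\right) + G\right) = 4 \left(\left(-1\right) 2 \left(1 + 2 \cdot 4 + 4\right) + G\right) = 4 \left(\left(-1\right) 2 \left(1 + 8 + 4\right) + G\right) = 4 \left(\left(-1\right) 2 \cdot 13 + G\right) = 4 \left(-26 + G\right) = -104 + 4 G$)
$l{\left(x,d \right)} = d x$
$l{\left(-11,-7 \right)} z{\left(0 \right)} P{\left(7,10 \right)} = \left(-7\right) \left(-11\right) \left(-3\right) \left(-104 + 4 \cdot 7\right) = 77 \left(-3\right) \left(-104 + 28\right) = \left(-231\right) \left(-76\right) = 17556$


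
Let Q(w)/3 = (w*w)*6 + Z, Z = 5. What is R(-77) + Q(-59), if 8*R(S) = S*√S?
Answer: 62673 - 77*I*√77/8 ≈ 62673.0 - 84.459*I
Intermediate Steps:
Q(w) = 15 + 18*w² (Q(w) = 3*((w*w)*6 + 5) = 3*(w²*6 + 5) = 3*(6*w² + 5) = 3*(5 + 6*w²) = 15 + 18*w²)
R(S) = S^(3/2)/8 (R(S) = (S*√S)/8 = S^(3/2)/8)
R(-77) + Q(-59) = (-77)^(3/2)/8 + (15 + 18*(-59)²) = (-77*I*√77)/8 + (15 + 18*3481) = -77*I*√77/8 + (15 + 62658) = -77*I*√77/8 + 62673 = 62673 - 77*I*√77/8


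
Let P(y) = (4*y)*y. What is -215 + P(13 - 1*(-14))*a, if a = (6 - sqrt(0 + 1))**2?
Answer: 72685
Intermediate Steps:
P(y) = 4*y**2
a = 25 (a = (6 - sqrt(1))**2 = (6 - 1*1)**2 = (6 - 1)**2 = 5**2 = 25)
-215 + P(13 - 1*(-14))*a = -215 + (4*(13 - 1*(-14))**2)*25 = -215 + (4*(13 + 14)**2)*25 = -215 + (4*27**2)*25 = -215 + (4*729)*25 = -215 + 2916*25 = -215 + 72900 = 72685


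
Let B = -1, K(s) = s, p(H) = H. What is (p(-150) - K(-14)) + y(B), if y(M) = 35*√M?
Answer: -136 + 35*I ≈ -136.0 + 35.0*I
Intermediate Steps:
(p(-150) - K(-14)) + y(B) = (-150 - 1*(-14)) + 35*√(-1) = (-150 + 14) + 35*I = -136 + 35*I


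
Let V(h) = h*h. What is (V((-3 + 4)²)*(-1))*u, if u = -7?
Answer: 7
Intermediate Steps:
V(h) = h²
(V((-3 + 4)²)*(-1))*u = (((-3 + 4)²)²*(-1))*(-7) = ((1²)²*(-1))*(-7) = (1²*(-1))*(-7) = (1*(-1))*(-7) = -1*(-7) = 7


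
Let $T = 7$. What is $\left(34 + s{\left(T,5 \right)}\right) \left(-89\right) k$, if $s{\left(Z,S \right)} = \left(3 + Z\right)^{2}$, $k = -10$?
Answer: $119260$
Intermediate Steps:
$\left(34 + s{\left(T,5 \right)}\right) \left(-89\right) k = \left(34 + \left(3 + 7\right)^{2}\right) \left(-89\right) \left(-10\right) = \left(34 + 10^{2}\right) \left(-89\right) \left(-10\right) = \left(34 + 100\right) \left(-89\right) \left(-10\right) = 134 \left(-89\right) \left(-10\right) = \left(-11926\right) \left(-10\right) = 119260$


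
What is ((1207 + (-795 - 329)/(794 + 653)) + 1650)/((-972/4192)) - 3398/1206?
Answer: -290265946511/23558607 ≈ -12321.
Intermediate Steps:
((1207 + (-795 - 329)/(794 + 653)) + 1650)/((-972/4192)) - 3398/1206 = ((1207 - 1124/1447) + 1650)/((-972*1/4192)) - 3398*1/1206 = ((1207 - 1124*1/1447) + 1650)/(-243/1048) - 1699/603 = ((1207 - 1124/1447) + 1650)*(-1048/243) - 1699/603 = (1745405/1447 + 1650)*(-1048/243) - 1699/603 = (4132955/1447)*(-1048/243) - 1699/603 = -4331336840/351621 - 1699/603 = -290265946511/23558607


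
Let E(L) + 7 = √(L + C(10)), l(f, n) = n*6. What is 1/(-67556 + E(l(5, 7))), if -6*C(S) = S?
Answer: -202689/13694276786 - 11*√3/13694276786 ≈ -1.4802e-5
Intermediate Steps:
l(f, n) = 6*n
C(S) = -S/6
E(L) = -7 + √(-5/3 + L) (E(L) = -7 + √(L - ⅙*10) = -7 + √(L - 5/3) = -7 + √(-5/3 + L))
1/(-67556 + E(l(5, 7))) = 1/(-67556 + (-7 + √(-15 + 9*(6*7))/3)) = 1/(-67556 + (-7 + √(-15 + 9*42)/3)) = 1/(-67556 + (-7 + √(-15 + 378)/3)) = 1/(-67556 + (-7 + √363/3)) = 1/(-67556 + (-7 + (11*√3)/3)) = 1/(-67556 + (-7 + 11*√3/3)) = 1/(-67563 + 11*√3/3)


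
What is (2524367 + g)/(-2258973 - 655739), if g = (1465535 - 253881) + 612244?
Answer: -4348265/2914712 ≈ -1.4918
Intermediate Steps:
g = 1823898 (g = 1211654 + 612244 = 1823898)
(2524367 + g)/(-2258973 - 655739) = (2524367 + 1823898)/(-2258973 - 655739) = 4348265/(-2914712) = 4348265*(-1/2914712) = -4348265/2914712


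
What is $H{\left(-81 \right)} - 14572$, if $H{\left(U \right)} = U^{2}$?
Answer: $-8011$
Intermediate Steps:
$H{\left(-81 \right)} - 14572 = \left(-81\right)^{2} - 14572 = 6561 - 14572 = -8011$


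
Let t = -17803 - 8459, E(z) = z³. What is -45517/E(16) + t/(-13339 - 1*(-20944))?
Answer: -50413993/3461120 ≈ -14.566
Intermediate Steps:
t = -26262
-45517/E(16) + t/(-13339 - 1*(-20944)) = -45517/(16³) - 26262/(-13339 - 1*(-20944)) = -45517/4096 - 26262/(-13339 + 20944) = -45517*1/4096 - 26262/7605 = -45517/4096 - 26262*1/7605 = -45517/4096 - 2918/845 = -50413993/3461120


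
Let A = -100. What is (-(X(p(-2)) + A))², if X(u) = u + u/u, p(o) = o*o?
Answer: 9025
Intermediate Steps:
p(o) = o²
X(u) = 1 + u (X(u) = u + 1 = 1 + u)
(-(X(p(-2)) + A))² = (-((1 + (-2)²) - 100))² = (-((1 + 4) - 100))² = (-(5 - 100))² = (-1*(-95))² = 95² = 9025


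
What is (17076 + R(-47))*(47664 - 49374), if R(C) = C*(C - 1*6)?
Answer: -33459570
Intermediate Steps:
R(C) = C*(-6 + C) (R(C) = C*(C - 6) = C*(-6 + C))
(17076 + R(-47))*(47664 - 49374) = (17076 - 47*(-6 - 47))*(47664 - 49374) = (17076 - 47*(-53))*(-1710) = (17076 + 2491)*(-1710) = 19567*(-1710) = -33459570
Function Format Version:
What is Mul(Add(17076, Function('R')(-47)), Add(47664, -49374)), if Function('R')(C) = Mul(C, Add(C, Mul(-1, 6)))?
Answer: -33459570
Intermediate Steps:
Function('R')(C) = Mul(C, Add(-6, C)) (Function('R')(C) = Mul(C, Add(C, -6)) = Mul(C, Add(-6, C)))
Mul(Add(17076, Function('R')(-47)), Add(47664, -49374)) = Mul(Add(17076, Mul(-47, Add(-6, -47))), Add(47664, -49374)) = Mul(Add(17076, Mul(-47, -53)), -1710) = Mul(Add(17076, 2491), -1710) = Mul(19567, -1710) = -33459570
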